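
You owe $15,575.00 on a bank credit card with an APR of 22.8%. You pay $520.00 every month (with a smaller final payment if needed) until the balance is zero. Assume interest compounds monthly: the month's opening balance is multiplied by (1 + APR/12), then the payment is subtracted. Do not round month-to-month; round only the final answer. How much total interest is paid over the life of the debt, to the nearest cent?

Monthly rate r = 22.8%/12 = 1.9% = 0.019.
Payoff takes n = ⌈−ln(1 − rB₀/P)/ln(1+r)⌉ = ⌈44.727⌉ = 45 payments; the last is $379.21.
Total paid = 44·$520.00 + $379.21 = $23,259.21.
Total interest = total paid − principal = $23,259.21 − $15,575.00 = $7,684.21.

$7,684.21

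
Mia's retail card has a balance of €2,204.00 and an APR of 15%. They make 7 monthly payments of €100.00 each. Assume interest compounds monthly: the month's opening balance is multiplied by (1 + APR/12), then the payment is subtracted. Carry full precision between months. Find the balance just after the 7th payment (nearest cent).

Monthly rate r = 15%/12 = 1.25% = 0.0125.
Each month: B ← B·(1+r) − €100.00.
Month 1: interest €27.55; balance after payment €2,131.55.
Month 2: interest €26.64; balance after payment €2,058.19.
Month 3: interest €25.73; balance after payment €1,983.92.
Month 4: interest €24.80; balance after payment €1,908.72.
Month 5: interest €23.86; balance after payment €1,832.58.
Month 6: interest €22.91; balance after payment €1,755.49.
Month 7: interest €21.94; balance after payment €1,677.43.

€1,677.43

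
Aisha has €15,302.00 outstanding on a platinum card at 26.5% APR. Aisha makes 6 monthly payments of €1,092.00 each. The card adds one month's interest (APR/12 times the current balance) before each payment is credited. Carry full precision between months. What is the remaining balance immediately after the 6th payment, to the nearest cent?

Monthly rate r = 26.5%/12 = 2.20833% = 0.0220833.
Each month: B ← B·(1+r) − €1,092.00.
Month 1: interest €337.92; balance after payment €14,547.92.
Month 2: interest €321.27; balance after payment €13,777.19.
Month 3: interest €304.25; balance after payment €12,989.43.
Month 4: interest €286.85; balance after payment €12,184.28.
Month 5: interest €269.07; balance after payment €11,361.35.
Month 6: interest €250.90; balance after payment €10,520.25.

€10,520.25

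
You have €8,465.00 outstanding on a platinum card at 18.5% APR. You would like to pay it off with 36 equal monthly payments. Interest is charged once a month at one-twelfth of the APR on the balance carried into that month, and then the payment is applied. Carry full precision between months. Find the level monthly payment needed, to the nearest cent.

Monthly rate r = 18.5%/12 = 1.54167% = 0.0154167.
Level-payment amortization: P = B₀·r / (1 − (1+r)^(−n)) = 8465.00·0.0154167 / (1 − 1.01542^(−36)).
Denominator 1 − (1+r)^(−36) = 0.423491585.
P = 130.502 / 0.423491585 ≈ 308.16.

€308.16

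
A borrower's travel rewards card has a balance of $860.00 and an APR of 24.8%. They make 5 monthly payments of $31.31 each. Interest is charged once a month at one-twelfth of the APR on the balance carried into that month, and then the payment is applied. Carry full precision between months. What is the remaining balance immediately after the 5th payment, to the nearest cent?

$789.46

Monthly rate r = 24.8%/12 = 2.06667% = 0.0206667.
Each month: B ← B·(1+r) − $31.31.
Month 1: interest $17.77; balance after payment $846.46.
Month 2: interest $17.49; balance after payment $832.65.
Month 3: interest $17.21; balance after payment $818.54.
Month 4: interest $16.92; balance after payment $804.15.
Month 5: interest $16.62; balance after payment $789.46.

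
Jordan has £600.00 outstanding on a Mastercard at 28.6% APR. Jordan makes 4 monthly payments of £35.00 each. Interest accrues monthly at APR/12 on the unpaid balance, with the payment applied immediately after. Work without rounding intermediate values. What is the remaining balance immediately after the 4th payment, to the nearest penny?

£514.19

Monthly rate r = 28.6%/12 = 2.38333% = 0.0238333.
Each month: B ← B·(1+r) − £35.00.
Month 1: interest £14.30; balance after payment £579.30.
Month 2: interest £13.81; balance after payment £558.11.
Month 3: interest £13.30; balance after payment £536.41.
Month 4: interest £12.78; balance after payment £514.19.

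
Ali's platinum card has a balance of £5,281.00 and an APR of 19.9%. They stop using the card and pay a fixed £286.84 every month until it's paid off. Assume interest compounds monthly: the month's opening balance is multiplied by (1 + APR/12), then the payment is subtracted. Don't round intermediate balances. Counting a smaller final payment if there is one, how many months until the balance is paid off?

Monthly rate r = 19.9%/12 = 1.65833% = 0.0165833.
Recurrence: B ← B·(1+r) − £286.84.
Month 1: interest £87.58; balance after payment £5,081.74.
Month 2: interest £84.27; balance after payment £4,879.17.
Closed form: n = −ln(1 − rB₀/P)/ln(1+r) = −ln(0.69468)/ln(1.01658) ≈ 22.149, so the balance reaches zero during payment 23.

23 months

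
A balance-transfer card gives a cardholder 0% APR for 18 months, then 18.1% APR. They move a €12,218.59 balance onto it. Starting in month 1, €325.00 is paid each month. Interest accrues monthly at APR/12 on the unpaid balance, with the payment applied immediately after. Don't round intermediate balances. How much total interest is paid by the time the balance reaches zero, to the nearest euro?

Promo months 1–18 at r₀ = 0%/12 = 0; months 19+ at r₁ = 18.1%/12 = 0.0150833.
After month 18 (no interest yet): B = €12,218.59 − 18·€325.00 = €6,368.59.
Then at r₁ with €325.00/mo: n₂ = −ln(1 − r₁·B/P)/ln(1+r₁) ≈ 23.40 → 24 more payments.
Total paid = 41·€325.00 + €131.64 = €13,456.64; interest = €13,456.64 − €12,218.59 = €1,238.05.

€1,238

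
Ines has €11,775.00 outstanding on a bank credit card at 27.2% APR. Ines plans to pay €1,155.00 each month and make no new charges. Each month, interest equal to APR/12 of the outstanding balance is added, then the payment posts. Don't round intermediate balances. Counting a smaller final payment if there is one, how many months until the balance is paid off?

Monthly rate r = 27.2%/12 = 2.26667% = 0.0226667.
Recurrence: B ← B·(1+r) − €1,155.00.
Month 1: interest €266.90; balance after payment €10,886.90.
Month 2: interest €246.77; balance after payment €9,978.67.
Closed form: n = −ln(1 − rB₀/P)/ln(1+r) = −ln(0.76892)/ln(1.02267) ≈ 11.724, so the balance reaches zero during payment 12.

12 months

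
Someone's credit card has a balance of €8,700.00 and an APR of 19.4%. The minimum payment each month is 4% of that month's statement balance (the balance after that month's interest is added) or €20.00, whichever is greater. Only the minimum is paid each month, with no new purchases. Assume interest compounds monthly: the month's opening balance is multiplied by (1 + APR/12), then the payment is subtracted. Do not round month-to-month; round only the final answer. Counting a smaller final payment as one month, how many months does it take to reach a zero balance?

148 months

Monthly rate r = 19.4%/12 = 1.61667% = 0.0161667.
While 4% of the post-interest balance exceeds €20.00, each month B ← (B·(1+r))·(1 − 0.04), i.e. B shrinks by the factor (1+r)·0.96 = 0.97552.
This holds for months 1–116. Entering month 117 the balance is €490.81; 4% of the post-interest balance is now below €20.00, so the flat €20.00 minimum applies from here.
From month 117 a fixed €20.00 at rate r clears €490.81 in 32 more payments. Total: 116 + 32 = 148 months.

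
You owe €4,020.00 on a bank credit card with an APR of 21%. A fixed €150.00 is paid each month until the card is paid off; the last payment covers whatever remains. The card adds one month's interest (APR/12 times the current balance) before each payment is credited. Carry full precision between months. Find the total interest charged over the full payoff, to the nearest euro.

€1,453

Monthly rate r = 21%/12 = 1.75% = 0.0175.
Payoff takes n = ⌈−ln(1 − rB₀/P)/ln(1+r)⌉ = ⌈36.487⌉ = 37 payments; the last is €73.32.
Total paid = 36·€150.00 + €73.32 = €5,473.32.
Total interest = total paid − principal = €5,473.32 − €4,020.00 = €1,453.32.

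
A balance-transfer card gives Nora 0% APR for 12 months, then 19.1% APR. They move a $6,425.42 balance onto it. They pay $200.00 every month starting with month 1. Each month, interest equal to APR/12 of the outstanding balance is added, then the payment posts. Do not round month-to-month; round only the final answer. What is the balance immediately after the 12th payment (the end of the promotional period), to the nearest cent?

$4,025.42

Promo months 1–12 at r₀ = 0%/12 = 0; months 13+ at r₁ = 19.1%/12 = 0.0159167.
After month 12 (no interest yet): B = $6,425.42 − 12·$200.00 = $4,025.42.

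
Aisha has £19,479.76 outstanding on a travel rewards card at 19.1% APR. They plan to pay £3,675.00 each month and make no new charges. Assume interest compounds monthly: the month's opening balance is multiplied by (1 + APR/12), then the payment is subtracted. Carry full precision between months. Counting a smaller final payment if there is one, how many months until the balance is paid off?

6 months

Monthly rate r = 19.1%/12 = 1.59167% = 0.0159167.
Recurrence: B ← B·(1+r) − £3,675.00.
Month 1: interest £310.05; balance after payment £16,114.81.
Month 2: interest £256.49; balance after payment £12,696.31.
Month 3: interest £202.08; balance after payment £9,223.39.
Month 4: interest £146.81; balance after payment £5,695.20.
Month 5: interest £90.65; balance after payment £2,110.84.
Month 6: interest £33.60; balance after payment £0.00.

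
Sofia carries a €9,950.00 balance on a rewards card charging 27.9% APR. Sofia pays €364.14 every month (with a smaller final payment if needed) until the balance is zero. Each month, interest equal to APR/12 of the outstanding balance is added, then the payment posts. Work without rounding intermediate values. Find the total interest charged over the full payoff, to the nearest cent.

€6,031.17

Monthly rate r = 27.9%/12 = 2.325% = 0.02325.
Payoff takes n = ⌈−ln(1 − rB₀/P)/ln(1+r)⌉ = ⌈43.886⌉ = 44 payments; the last is €323.15.
Total paid = 43·€364.14 + €323.15 = €15,981.17.
Total interest = total paid − principal = €15,981.17 − €9,950.00 = €6,031.17.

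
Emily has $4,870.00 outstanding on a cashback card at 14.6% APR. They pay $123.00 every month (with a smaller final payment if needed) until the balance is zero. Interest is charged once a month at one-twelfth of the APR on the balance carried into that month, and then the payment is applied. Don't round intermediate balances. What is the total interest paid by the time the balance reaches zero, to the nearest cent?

Monthly rate r = 14.6%/12 = 1.21667% = 0.0121667.
Payoff takes n = ⌈−ln(1 − rB₀/P)/ln(1+r)⌉ = ⌈54.348⌉ = 55 payments; the last is $42.95.
Total paid = 54·$123.00 + $42.95 = $6,684.95.
Total interest = total paid − principal = $6,684.95 − $4,870.00 = $1,814.95.

$1,814.95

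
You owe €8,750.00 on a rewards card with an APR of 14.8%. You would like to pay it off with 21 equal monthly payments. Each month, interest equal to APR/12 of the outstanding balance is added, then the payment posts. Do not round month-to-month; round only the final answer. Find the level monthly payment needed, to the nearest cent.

€475.50

Monthly rate r = 14.8%/12 = 1.23333% = 0.0123333.
Level-payment amortization: P = B₀·r / (1 − (1+r)^(−n)) = 8750.00·0.0123333 / (1 − 1.01233^(−21)).
Denominator 1 − (1+r)^(−21) = 0.226953321.
P = 107.917 / 0.226953321 ≈ 475.50.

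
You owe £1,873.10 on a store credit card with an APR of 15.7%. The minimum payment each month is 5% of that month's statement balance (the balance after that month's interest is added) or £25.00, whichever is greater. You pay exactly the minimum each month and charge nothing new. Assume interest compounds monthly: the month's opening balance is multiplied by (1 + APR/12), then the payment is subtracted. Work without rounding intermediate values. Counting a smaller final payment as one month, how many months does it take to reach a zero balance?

Monthly rate r = 15.7%/12 = 1.30833% = 0.0130833.
While 5% of the post-interest balance exceeds £25.00, each month B ← (B·(1+r))·(1 − 0.05), i.e. B shrinks by the factor (1+r)·0.95 = 0.96243.
This holds for months 1–35. Entering month 36 the balance is £490.31; 5% of the post-interest balance is now below £25.00, so the flat £25.00 minimum applies from here.
From month 36 a fixed £25.00 at rate r clears £490.31 in 23 more payments. Total: 35 + 23 = 58 months.

58 months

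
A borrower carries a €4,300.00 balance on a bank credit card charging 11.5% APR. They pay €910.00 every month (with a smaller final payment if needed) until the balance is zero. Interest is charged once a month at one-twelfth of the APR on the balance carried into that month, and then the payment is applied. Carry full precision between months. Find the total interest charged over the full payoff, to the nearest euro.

Monthly rate r = 11.5%/12 = 0.958333% = 0.00958333.
Payoff takes n = ⌈−ln(1 − rB₀/P)/ln(1+r)⌉ = ⌈4.859⌉ = 5 payments; the last is €781.98.
Total paid = 4·€910.00 + €781.98 = €4,421.98.
Total interest = total paid − principal = €4,421.98 − €4,300.00 = €121.98.

€122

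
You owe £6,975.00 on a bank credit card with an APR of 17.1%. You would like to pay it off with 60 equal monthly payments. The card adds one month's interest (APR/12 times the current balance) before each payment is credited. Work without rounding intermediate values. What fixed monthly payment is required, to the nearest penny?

Monthly rate r = 17.1%/12 = 1.425% = 0.01425.
Level-payment amortization: P = B₀·r / (1 − (1+r)^(−n)) = 6975.00·0.01425 / (1 − 1.01425^(−60)).
Denominator 1 − (1+r)^(−60) = 0.57214263.
P = 99.3937 / 0.57214263 ≈ 173.72.

£173.72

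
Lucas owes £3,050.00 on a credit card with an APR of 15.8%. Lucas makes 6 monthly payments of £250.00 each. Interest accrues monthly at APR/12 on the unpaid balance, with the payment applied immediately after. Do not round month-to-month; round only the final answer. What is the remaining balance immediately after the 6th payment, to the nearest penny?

Monthly rate r = 15.8%/12 = 1.31667% = 0.0131667.
Each month: B ← B·(1+r) − £250.00.
Month 1: interest £40.16; balance after payment £2,840.16.
Month 2: interest £37.40; balance after payment £2,627.55.
Month 3: interest £34.60; balance after payment £2,412.15.
Month 4: interest £31.76; balance after payment £2,193.91.
Month 5: interest £28.89; balance after payment £1,972.80.
Month 6: interest £25.98; balance after payment £1,748.77.

£1,748.77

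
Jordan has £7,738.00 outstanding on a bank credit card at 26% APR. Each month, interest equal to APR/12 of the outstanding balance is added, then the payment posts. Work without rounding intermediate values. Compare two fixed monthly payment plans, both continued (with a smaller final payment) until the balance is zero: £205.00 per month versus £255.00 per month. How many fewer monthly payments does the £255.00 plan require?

Monthly rate r = 26%/12 = 2.16667% = 0.0216667.
At £205.00/mo: n = ⌈−ln(1 − rB₀/P)/ln(1+r)⌉ = 80 payments (last £91.09); total interest = total paid − £7,738.00 = £8,548.09.
At £255.00/mo: 50 payments (last £250.91); total interest £5,007.91.
Payments saved = 80 − 50 = 30.

30 fewer payments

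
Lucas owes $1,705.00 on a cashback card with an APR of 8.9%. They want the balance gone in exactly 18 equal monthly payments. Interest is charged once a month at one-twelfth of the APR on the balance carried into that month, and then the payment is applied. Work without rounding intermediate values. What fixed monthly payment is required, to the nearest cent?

Monthly rate r = 8.9%/12 = 0.741667% = 0.00741667.
Level-payment amortization: P = B₀·r / (1 − (1+r)^(−n)) = 1705.00·0.00741667 / (1 − 1.00742^(−18)).
Denominator 1 − (1+r)^(−18) = 0.124541362.
P = 12.6454 / 0.124541362 ≈ 101.54.

$101.54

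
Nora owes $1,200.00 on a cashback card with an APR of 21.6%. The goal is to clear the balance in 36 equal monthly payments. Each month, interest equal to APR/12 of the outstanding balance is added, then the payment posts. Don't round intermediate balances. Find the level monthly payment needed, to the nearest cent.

Monthly rate r = 21.6%/12 = 1.8% = 0.018.
Level-payment amortization: P = B₀·r / (1 − (1+r)^(−n)) = 1200.00·0.018 / (1 − 1.018^(−36)).
Denominator 1 − (1+r)^(−36) = 0.473885838.
P = 21.6 / 0.473885838 ≈ 45.58.

$45.58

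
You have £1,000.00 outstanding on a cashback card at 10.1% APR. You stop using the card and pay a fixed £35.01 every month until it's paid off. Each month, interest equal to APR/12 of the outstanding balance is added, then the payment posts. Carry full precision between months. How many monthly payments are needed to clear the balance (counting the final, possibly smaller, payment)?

33 months

Monthly rate r = 10.1%/12 = 0.841667% = 0.00841667.
Recurrence: B ← B·(1+r) − £35.01.
Month 1: interest £8.42; balance after payment £973.41.
Month 2: interest £8.19; balance after payment £946.59.
Closed form: n = −ln(1 − rB₀/P)/ln(1+r) = −ln(0.75959)/ln(1.00842) ≈ 32.807, so the balance reaches zero during payment 33.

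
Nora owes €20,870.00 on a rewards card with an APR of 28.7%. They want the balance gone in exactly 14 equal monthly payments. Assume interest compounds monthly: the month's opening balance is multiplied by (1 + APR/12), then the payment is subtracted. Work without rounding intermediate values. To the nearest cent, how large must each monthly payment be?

Monthly rate r = 28.7%/12 = 2.39167% = 0.0239167.
Level-payment amortization: P = B₀·r / (1 − (1+r)^(−n)) = 20870.00·0.0239167 / (1 − 1.02392^(−14)).
Denominator 1 − (1+r)^(−14) = 0.281717263.
P = 499.141 / 0.281717263 ≈ 1771.78.

€1,771.78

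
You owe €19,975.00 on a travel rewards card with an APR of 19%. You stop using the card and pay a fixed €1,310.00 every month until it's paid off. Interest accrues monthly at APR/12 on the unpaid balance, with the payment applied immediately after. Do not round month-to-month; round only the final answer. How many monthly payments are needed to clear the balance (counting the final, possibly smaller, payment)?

Monthly rate r = 19%/12 = 1.58333% = 0.0158333.
Recurrence: B ← B·(1+r) − €1,310.00.
Month 1: interest €316.27; balance after payment €18,981.27.
Month 2: interest €300.54; balance after payment €17,971.81.
Closed form: n = −ln(1 − rB₀/P)/ln(1+r) = −ln(0.75857)/ln(1.01583) ≈ 17.589, so the balance reaches zero during payment 18.

18 payments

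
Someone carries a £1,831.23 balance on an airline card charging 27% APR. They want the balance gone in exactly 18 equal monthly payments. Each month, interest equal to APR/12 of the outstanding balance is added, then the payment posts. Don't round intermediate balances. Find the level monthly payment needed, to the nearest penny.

Monthly rate r = 27%/12 = 2.25% = 0.0225.
Level-payment amortization: P = B₀·r / (1 − (1+r)^(−n)) = 1831.23·0.0225 / (1 − 1.0225^(−18)).
Denominator 1 − (1+r)^(−18) = 0.330022374.
P = 41.2027 / 0.330022374 ≈ 124.85.

£124.85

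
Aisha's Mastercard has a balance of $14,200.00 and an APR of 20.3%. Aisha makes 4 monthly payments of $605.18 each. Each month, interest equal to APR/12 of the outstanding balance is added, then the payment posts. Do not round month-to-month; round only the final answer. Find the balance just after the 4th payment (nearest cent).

$12,702.68

Monthly rate r = 20.3%/12 = 1.69167% = 0.0169167.
Each month: B ← B·(1+r) − $605.18.
Month 1: interest $240.22; balance after payment $13,835.04.
Month 2: interest $234.04; balance after payment $13,463.90.
Month 3: interest $227.76; balance after payment $13,086.48.
Month 4: interest $221.38; balance after payment $12,702.68.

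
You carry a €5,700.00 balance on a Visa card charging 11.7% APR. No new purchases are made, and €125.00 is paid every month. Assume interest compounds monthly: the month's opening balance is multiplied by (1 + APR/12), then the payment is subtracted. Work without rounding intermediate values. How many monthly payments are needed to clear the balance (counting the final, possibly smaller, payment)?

61 payments

Monthly rate r = 11.7%/12 = 0.975% = 0.00975.
Recurrence: B ← B·(1+r) − €125.00.
Month 1: interest €55.58; balance after payment €5,630.57.
Month 2: interest €54.90; balance after payment €5,560.47.
Closed form: n = −ln(1 − rB₀/P)/ln(1+r) = −ln(0.5554)/ln(1.00975) ≈ 60.608, so the balance reaches zero during payment 61.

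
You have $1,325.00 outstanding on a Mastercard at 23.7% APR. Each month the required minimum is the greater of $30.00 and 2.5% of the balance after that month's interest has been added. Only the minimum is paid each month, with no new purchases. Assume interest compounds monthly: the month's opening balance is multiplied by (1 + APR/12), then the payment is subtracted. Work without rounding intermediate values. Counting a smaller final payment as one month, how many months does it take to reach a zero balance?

97 months

Monthly rate r = 23.7%/12 = 1.975% = 0.01975.
While 2.5% of the post-interest balance exceeds $30.00, each month B ← (B·(1+r))·(1 − 0.025), i.e. B shrinks by the factor (1+r)·0.975 = 0.99426.
This holds for months 1–21. Entering month 22 the balance is $1,174.03; 2.5% of the post-interest balance is now below $30.00, so the flat $30.00 minimum applies from here.
From month 22 a fixed $30.00 at rate r clears $1,174.03 in 76 more payments. Total: 21 + 76 = 97 months.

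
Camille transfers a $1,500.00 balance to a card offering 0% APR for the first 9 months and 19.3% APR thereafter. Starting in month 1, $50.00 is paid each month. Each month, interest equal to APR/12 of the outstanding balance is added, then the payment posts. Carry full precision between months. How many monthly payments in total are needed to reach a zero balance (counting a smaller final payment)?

Promo months 1–9 at r₀ = 0%/12 = 0; months 10+ at r₁ = 19.3%/12 = 0.0160833.
After month 9 (no interest yet): B = $1,500.00 − 9·$50.00 = $1,050.00.
Then at r₁ with $50.00/mo: n₂ = −ln(1 − r₁·B/P)/ln(1+r₁) ≈ 25.83 → 26 more payments.

35 months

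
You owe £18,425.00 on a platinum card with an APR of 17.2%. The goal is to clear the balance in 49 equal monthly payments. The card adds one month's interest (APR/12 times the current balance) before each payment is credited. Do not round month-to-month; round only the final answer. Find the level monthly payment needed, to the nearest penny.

£525.98

Monthly rate r = 17.2%/12 = 1.43333% = 0.0143333.
Level-payment amortization: P = B₀·r / (1 − (1+r)^(−n)) = 18425.00·0.0143333 / (1 − 1.01433^(−49)).
Denominator 1 − (1+r)^(−49) = 0.50209577.
P = 264.092 / 0.50209577 ≈ 525.98.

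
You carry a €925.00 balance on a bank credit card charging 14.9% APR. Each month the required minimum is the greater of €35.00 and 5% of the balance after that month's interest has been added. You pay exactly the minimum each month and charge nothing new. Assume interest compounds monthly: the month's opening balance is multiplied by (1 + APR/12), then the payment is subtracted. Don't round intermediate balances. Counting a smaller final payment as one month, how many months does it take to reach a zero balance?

Monthly rate r = 14.9%/12 = 1.24167% = 0.0124167.
While 5% of the post-interest balance exceeds €35.00, each month B ← (B·(1+r))·(1 − 0.05), i.e. B shrinks by the factor (1+r)·0.95 = 0.9618.
This holds for months 1–8. Entering month 9 the balance is €677.34; 5% of the post-interest balance is now below €35.00, so the flat €35.00 minimum applies from here.
From month 9 a fixed €35.00 at rate r clears €677.34 in 23 more payments. Total: 8 + 23 = 31 months.

31 months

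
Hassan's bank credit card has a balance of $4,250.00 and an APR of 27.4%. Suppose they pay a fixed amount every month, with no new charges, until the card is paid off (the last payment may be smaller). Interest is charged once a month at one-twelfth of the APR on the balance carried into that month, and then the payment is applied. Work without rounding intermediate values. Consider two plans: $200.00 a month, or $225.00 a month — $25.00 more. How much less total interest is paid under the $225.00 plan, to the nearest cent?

$257.87

Monthly rate r = 27.4%/12 = 2.28333% = 0.0228333.
At $200.00/mo: n = ⌈−ln(1 − rB₀/P)/ln(1+r)⌉ = 30 payments (last $82.69); total interest = total paid − $4,250.00 = $1,632.69.
At $225.00/mo: 25 payments (last $224.82); total interest $1,374.82.
Interest saved = $1,632.69 − $1,374.82 = $257.87.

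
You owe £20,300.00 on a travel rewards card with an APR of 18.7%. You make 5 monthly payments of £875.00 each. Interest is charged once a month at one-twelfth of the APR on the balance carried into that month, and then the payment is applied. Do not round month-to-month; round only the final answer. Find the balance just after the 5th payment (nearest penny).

£17,418.28

Monthly rate r = 18.7%/12 = 1.55833% = 0.0155833.
Each month: B ← B·(1+r) − £875.00.
Month 1: interest £316.34; balance after payment £19,741.34.
Month 2: interest £307.64; balance after payment £19,173.98.
Month 3: interest £298.79; balance after payment £18,597.77.
Month 4: interest £289.82; balance after payment £18,012.59.
Month 5: interest £280.70; balance after payment £17,418.28.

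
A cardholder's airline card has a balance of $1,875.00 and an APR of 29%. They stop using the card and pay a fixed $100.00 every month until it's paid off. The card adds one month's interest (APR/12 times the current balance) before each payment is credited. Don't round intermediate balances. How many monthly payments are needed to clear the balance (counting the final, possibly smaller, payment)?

26 payments

Monthly rate r = 29%/12 = 2.41667% = 0.0241667.
Recurrence: B ← B·(1+r) − $100.00.
Month 1: interest $45.31; balance after payment $1,820.31.
Month 2: interest $43.99; balance after payment $1,764.30.
Closed form: n = −ln(1 − rB₀/P)/ln(1+r) = −ln(0.54688)/ln(1.02417) ≈ 25.274, so the balance reaches zero during payment 26.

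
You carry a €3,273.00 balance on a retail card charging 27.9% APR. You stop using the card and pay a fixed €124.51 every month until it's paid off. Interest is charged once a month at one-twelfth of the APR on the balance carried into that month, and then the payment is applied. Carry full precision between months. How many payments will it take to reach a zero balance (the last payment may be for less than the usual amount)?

42 payments

Monthly rate r = 27.9%/12 = 2.325% = 0.02325.
Recurrence: B ← B·(1+r) − €124.51.
Month 1: interest €76.10; balance after payment €3,224.59.
Month 2: interest €74.97; balance after payment €3,175.05.
Closed form: n = −ln(1 − rB₀/P)/ln(1+r) = −ln(0.38883)/ln(1.02325) ≈ 41.099, so the balance reaches zero during payment 42.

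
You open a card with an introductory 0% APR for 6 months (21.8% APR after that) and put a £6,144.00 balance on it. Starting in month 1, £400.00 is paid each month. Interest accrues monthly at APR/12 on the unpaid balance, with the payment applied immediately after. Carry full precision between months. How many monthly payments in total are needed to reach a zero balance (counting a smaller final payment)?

Promo months 1–6 at r₀ = 0%/12 = 0; months 7+ at r₁ = 21.8%/12 = 0.0181667.
After month 6 (no interest yet): B = £6,144.00 − 6·£400.00 = £3,744.00.
Then at r₁ with £400.00/mo: n₂ = −ln(1 − r₁·B/P)/ln(1+r₁) ≈ 10.35 → 11 more payments.

17 months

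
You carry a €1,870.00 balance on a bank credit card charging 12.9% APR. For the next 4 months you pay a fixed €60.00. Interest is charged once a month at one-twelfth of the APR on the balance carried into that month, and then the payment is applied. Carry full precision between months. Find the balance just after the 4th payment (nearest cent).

Monthly rate r = 12.9%/12 = 1.075% = 0.01075.
Each month: B ← B·(1+r) − €60.00.
Month 1: interest €20.10; balance after payment €1,830.10.
Month 2: interest €19.67; balance after payment €1,789.78.
Month 3: interest €19.24; balance after payment €1,749.02.
Month 4: interest €18.80; balance after payment €1,707.82.

€1,707.82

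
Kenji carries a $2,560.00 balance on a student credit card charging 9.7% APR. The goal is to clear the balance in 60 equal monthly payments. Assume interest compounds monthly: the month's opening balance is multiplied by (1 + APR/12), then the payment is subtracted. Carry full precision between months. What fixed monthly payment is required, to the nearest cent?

$54.02

Monthly rate r = 9.7%/12 = 0.808333% = 0.00808333.
Level-payment amortization: P = B₀·r / (1 − (1+r)^(−n)) = 2560.00·0.00808333 / (1 − 1.00808^(−60)).
Denominator 1 − (1+r)^(−60) = 0.383101202.
P = 20.6933 / 0.383101202 ≈ 54.02.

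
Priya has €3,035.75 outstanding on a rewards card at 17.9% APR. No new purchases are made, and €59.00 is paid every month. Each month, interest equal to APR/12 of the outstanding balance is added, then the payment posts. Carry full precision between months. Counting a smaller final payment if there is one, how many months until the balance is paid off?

Monthly rate r = 17.9%/12 = 1.49167% = 0.0149167.
Recurrence: B ← B·(1+r) − €59.00.
Month 1: interest €45.28; balance after payment €3,022.03.
Month 2: interest €45.08; balance after payment €3,008.11.
Closed form: n = −ln(1 − rB₀/P)/ln(1+r) = −ln(0.23249)/ln(1.01492) ≈ 98.532, so the balance reaches zero during payment 99.

99 months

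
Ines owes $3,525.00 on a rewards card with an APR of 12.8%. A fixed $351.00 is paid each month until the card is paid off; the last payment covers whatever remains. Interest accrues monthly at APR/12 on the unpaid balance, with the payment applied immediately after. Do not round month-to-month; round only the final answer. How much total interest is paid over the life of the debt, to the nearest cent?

$223.73

Monthly rate r = 12.8%/12 = 1.06667% = 0.0106667.
Payoff takes n = ⌈−ln(1 − rB₀/P)/ln(1+r)⌉ = ⌈10.679⌉ = 11 payments; the last is $238.73.
Total paid = 10·$351.00 + $238.73 = $3,748.73.
Total interest = total paid − principal = $3,748.73 − $3,525.00 = $223.73.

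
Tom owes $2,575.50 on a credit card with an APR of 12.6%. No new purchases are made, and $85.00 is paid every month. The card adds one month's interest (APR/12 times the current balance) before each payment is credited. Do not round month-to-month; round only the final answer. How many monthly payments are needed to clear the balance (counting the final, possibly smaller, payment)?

Monthly rate r = 12.6%/12 = 1.05% = 0.0105.
Recurrence: B ← B·(1+r) − $85.00.
Month 1: interest $27.04; balance after payment $2,517.54.
Month 2: interest $26.43; balance after payment $2,458.98.
Closed form: n = −ln(1 − rB₀/P)/ln(1+r) = −ln(0.68185)/ln(1.0105) ≈ 36.662, so the balance reaches zero during payment 37.

37 months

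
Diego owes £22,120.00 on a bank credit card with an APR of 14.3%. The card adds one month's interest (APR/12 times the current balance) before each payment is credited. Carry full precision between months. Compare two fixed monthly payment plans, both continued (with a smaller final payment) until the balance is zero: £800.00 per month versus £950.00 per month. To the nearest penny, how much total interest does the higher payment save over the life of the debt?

£930.92

Monthly rate r = 14.3%/12 = 1.19167% = 0.0119167.
At £800.00/mo: n = ⌈−ln(1 − rB₀/P)/ln(1+r)⌉ = 34 payments (last £595.19); total interest = total paid − £22,120.00 = £4,875.19.
At £950.00/mo: 28 payments (last £414.27); total interest £3,944.27.
Interest saved = £4,875.19 − £3,944.27 = £930.92.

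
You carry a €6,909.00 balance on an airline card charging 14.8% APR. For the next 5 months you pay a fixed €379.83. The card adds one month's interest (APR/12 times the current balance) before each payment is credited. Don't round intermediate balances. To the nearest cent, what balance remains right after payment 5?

€5,399.12

Monthly rate r = 14.8%/12 = 1.23333% = 0.0123333.
Each month: B ← B·(1+r) − €379.83.
Month 1: interest €85.21; balance after payment €6,614.38.
Month 2: interest €81.58; balance after payment €6,316.13.
Month 3: interest €77.90; balance after payment €6,014.20.
Month 4: interest €74.18; balance after payment €5,708.54.
Month 5: interest €70.41; balance after payment €5,399.12.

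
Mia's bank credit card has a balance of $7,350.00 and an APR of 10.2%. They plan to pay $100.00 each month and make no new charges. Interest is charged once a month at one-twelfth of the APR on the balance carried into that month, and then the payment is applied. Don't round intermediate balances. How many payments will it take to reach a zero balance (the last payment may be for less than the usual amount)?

116 months

Monthly rate r = 10.2%/12 = 0.85% = 0.0085.
Recurrence: B ← B·(1+r) − $100.00.
Month 1: interest $62.47; balance after payment $7,312.48.
Month 2: interest $62.16; balance after payment $7,274.63.
Closed form: n = −ln(1 − rB₀/P)/ln(1+r) = −ln(0.37525)/ln(1.0085) ≈ 115.803, so the balance reaches zero during payment 116.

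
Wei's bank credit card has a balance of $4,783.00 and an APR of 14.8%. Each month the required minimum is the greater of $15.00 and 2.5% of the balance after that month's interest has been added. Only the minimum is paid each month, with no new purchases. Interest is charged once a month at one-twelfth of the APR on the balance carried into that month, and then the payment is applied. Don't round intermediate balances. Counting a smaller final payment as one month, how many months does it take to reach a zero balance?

215 months

Monthly rate r = 14.8%/12 = 1.23333% = 0.0123333.
While 2.5% of the post-interest balance exceeds $15.00, each month B ← (B·(1+r))·(1 − 0.025), i.e. B shrinks by the factor (1+r)·0.975 = 0.98702.
This holds for months 1–160. Entering month 161 the balance is $591.84; 2.5% of the post-interest balance is now below $15.00, so the flat $15.00 minimum applies from here.
From month 161 a fixed $15.00 at rate r clears $591.84 in 55 more payments. Total: 160 + 55 = 215 months.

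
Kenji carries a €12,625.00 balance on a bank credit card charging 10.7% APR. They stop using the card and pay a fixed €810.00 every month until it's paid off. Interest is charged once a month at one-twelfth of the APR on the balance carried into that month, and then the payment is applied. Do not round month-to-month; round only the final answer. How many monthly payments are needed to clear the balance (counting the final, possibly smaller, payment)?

17 months

Monthly rate r = 10.7%/12 = 0.891667% = 0.00891667.
Recurrence: B ← B·(1+r) − €810.00.
Month 1: interest €112.57; balance after payment €11,927.57.
Month 2: interest €106.35; balance after payment €11,223.93.
Closed form: n = −ln(1 − rB₀/P)/ln(1+r) = −ln(0.86102)/ln(1.00892) ≈ 16.856, so the balance reaches zero during payment 17.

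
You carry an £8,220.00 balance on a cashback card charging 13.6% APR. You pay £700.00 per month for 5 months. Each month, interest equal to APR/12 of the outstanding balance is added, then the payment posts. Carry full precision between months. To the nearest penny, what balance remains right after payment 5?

£5,116.24

Monthly rate r = 13.6%/12 = 1.13333% = 0.0113333.
Each month: B ← B·(1+r) − £700.00.
Month 1: interest £93.16; balance after payment £7,613.16.
Month 2: interest £86.28; balance after payment £6,999.44.
Month 3: interest £79.33; balance after payment £6,378.77.
Month 4: interest £72.29; balance after payment £5,751.06.
Month 5: interest £65.18; balance after payment £5,116.24.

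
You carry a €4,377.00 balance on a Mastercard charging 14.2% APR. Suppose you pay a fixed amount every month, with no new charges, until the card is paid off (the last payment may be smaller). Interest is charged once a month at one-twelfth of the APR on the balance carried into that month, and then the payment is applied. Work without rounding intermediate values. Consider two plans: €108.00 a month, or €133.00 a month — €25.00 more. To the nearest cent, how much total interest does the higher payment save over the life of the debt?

Monthly rate r = 14.2%/12 = 1.18333% = 0.0118333.
At €108.00/mo: n = ⌈−ln(1 − rB₀/P)/ln(1+r)⌉ = 56 payments (last €56.20); total interest = total paid − €4,377.00 = €1,619.20.
At €133.00/mo: 42 payments (last €124.95); total interest €1,200.95.
Interest saved = €1,619.20 − €1,200.95 = €418.25.

€418.25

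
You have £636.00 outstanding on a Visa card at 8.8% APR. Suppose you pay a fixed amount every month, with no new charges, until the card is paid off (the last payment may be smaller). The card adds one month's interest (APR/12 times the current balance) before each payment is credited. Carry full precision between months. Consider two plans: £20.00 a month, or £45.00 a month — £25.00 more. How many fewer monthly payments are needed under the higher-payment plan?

Monthly rate r = 8.8%/12 = 0.733333% = 0.00733333.
At £20.00/mo: n = ⌈−ln(1 − rB₀/P)/ln(1+r)⌉ = 37 payments (last £6.84); total interest = total paid − £636.00 = £90.84.
At £45.00/mo: 15 payments (last £43.89); total interest £37.89.
Payments saved = 37 − 15 = 22.

22 fewer payments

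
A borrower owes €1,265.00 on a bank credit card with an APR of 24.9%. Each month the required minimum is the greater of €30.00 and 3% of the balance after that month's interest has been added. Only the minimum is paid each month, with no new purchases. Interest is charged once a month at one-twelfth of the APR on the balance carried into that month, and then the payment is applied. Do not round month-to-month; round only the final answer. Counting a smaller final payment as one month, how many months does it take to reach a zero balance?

Monthly rate r = 24.9%/12 = 2.075% = 0.02075.
While 3% of the post-interest balance exceeds €30.00, each month B ← (B·(1+r))·(1 − 0.03), i.e. B shrinks by the factor (1+r)·0.97 = 0.99013.
This holds for months 1–26. Entering month 27 the balance is €977.37; 3% of the post-interest balance is now below €30.00, so the flat €30.00 minimum applies from here.
From month 27 a fixed €30.00 at rate r clears €977.37 in 55 more payments. Total: 26 + 55 = 81 months.

81 months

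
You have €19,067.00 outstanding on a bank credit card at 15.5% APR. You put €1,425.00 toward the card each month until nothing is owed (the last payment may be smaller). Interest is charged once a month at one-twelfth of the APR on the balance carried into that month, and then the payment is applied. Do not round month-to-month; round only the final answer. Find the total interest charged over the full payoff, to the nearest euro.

Monthly rate r = 15.5%/12 = 1.29167% = 0.0129167.
Payoff takes n = ⌈−ln(1 − rB₀/P)/ln(1+r)⌉ = ⌈14.785⌉ = 15 payments; the last is €1,119.55.
Total paid = 14·€1,425.00 + €1,119.55 = €21,069.55.
Total interest = total paid − principal = €21,069.55 − €19,067.00 = €2,002.55.

€2,003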